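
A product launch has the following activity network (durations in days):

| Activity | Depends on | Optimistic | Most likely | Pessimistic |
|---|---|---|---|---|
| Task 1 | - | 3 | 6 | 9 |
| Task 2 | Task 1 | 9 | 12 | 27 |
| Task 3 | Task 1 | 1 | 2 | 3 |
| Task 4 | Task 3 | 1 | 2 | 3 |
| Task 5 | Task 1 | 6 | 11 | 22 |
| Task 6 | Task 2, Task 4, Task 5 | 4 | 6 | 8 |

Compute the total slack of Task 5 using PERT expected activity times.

te_Task 1 = (3 + 4·6 + 9)/6 = 36/6 = 6
te_Task 2 = (9 + 4·12 + 27)/6 = 84/6 = 14
te_Task 3 = (1 + 4·2 + 3)/6 = 12/6 = 2
te_Task 4 = (1 + 4·2 + 3)/6 = 12/6 = 2
te_Task 5 = (6 + 4·11 + 22)/6 = 72/6 = 12
te_Task 6 = (4 + 4·6 + 8)/6 = 36/6 = 6

Forward pass:
ES_Task 1 = 0; EF_Task 1 = 6
ES_Task 2 = 6; EF_Task 2 = 6+14 = 20
ES_Task 3 = 6; EF_Task 3 = 6+2 = 8
ES_Task 4 = 8; EF_Task 4 = 8+2 = 10
ES_Task 5 = 6; EF_Task 5 = 6+12 = 18
ES_Task 6 = max(EF_Task 2=20, EF_Task 4=10, EF_Task 5=18) = 20; EF_Task 6 = 20+6 = 26
Expected project duration μ = 26 days. Critical path: Task 1 → Task 2 → Task 6.

Backward pass:
LF_Task 6 = 26; LS_Task 6 = 26−6 = 20
LF_Task 5 = LS_Task 6 = 20; LS_Task 5 = 20−12 = 8
LF_Task 4 = LS_Task 6 = 20; LS_Task 4 = 20−2 = 18
LF_Task 3 = LS_Task 4 = 18; LS_Task 3 = 18−2 = 16
LF_Task 2 = LS_Task 6 = 20; LS_Task 2 = 20−14 = 6
LF_Task 1 = min(LS_Task 2=6, LS_Task 3=16, LS_Task 5=8) = 6; LS_Task 1 = 6−6 = 0
Slack_Task 5 = LS_Task 5 − ES_Task 5 = 8 − 6 = 2

2 days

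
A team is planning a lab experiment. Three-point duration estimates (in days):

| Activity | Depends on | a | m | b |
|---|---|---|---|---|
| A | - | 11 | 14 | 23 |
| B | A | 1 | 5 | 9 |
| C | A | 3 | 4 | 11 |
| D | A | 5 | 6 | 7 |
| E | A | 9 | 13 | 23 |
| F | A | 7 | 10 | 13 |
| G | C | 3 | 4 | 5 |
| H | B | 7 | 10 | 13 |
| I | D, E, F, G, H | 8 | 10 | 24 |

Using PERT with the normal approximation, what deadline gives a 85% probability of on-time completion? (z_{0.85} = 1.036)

te_A = (11 + 4·14 + 23)/6 = 90/6 = 15; σ²_A = ((23−11)/6)² = 4.000
te_B = (1 + 4·5 + 9)/6 = 30/6 = 5; σ²_B = ((9−1)/6)² = 1.778
te_C = (3 + 4·4 + 11)/6 = 30/6 = 5; σ²_C = ((11−3)/6)² = 1.778
te_D = (5 + 4·6 + 7)/6 = 36/6 = 6; σ²_D = ((7−5)/6)² = 0.111
te_E = (9 + 4·13 + 23)/6 = 84/6 = 14; σ²_E = ((23−9)/6)² = 5.444
te_F = (7 + 4·10 + 13)/6 = 60/6 = 10; σ²_F = ((13−7)/6)² = 1.000
te_G = (3 + 4·4 + 5)/6 = 24/6 = 4; σ²_G = ((5−3)/6)² = 0.111
te_H = (7 + 4·10 + 13)/6 = 60/6 = 10; σ²_H = ((13−7)/6)² = 1.000
te_I = (8 + 4·10 + 24)/6 = 72/6 = 12; σ²_I = ((24−8)/6)² = 7.111

Forward pass:
ES_A = 0; EF_A = 15
ES_B = 15; EF_B = 15+5 = 20
ES_C = 15; EF_C = 15+5 = 20
ES_D = 15; EF_D = 15+6 = 21
ES_E = 15; EF_E = 15+14 = 29
ES_F = 15; EF_F = 15+10 = 25
ES_G = 20; EF_G = 20+4 = 24
ES_H = 20; EF_H = 20+10 = 30
ES_I = max(EF_D=21, EF_E=29, EF_F=25, EF_G=24, EF_H=30) = 30; EF_I = 30+12 = 42
Expected project duration μ = 42 days. Critical path: A → B → H → I.

Variance along critical path = 4.000 + 1.778 + 1.000 + 7.111 = 13.889; σ = 3.727 days.
D = μ + z·σ = 42 + 1.036·3.727 = 45.9 days

45.9 days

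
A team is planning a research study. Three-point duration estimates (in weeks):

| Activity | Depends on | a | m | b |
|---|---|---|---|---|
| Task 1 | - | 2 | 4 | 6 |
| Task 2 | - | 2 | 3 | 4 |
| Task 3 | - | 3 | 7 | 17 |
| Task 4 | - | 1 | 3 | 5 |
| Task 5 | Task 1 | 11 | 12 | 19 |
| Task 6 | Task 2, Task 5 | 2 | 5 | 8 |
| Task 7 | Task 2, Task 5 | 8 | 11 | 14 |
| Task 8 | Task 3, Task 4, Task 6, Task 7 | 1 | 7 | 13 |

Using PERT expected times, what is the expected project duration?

te_Task 1 = (2 + 4·4 + 6)/6 = 24/6 = 4
te_Task 2 = (2 + 4·3 + 4)/6 = 18/6 = 3
te_Task 3 = (3 + 4·7 + 17)/6 = 48/6 = 8
te_Task 4 = (1 + 4·3 + 5)/6 = 18/6 = 3
te_Task 5 = (11 + 4·12 + 19)/6 = 78/6 = 13
te_Task 6 = (2 + 4·5 + 8)/6 = 30/6 = 5
te_Task 7 = (8 + 4·11 + 14)/6 = 66/6 = 11
te_Task 8 = (1 + 4·7 + 13)/6 = 42/6 = 7

Forward pass:
ES_Task 1 = 0; EF_Task 1 = 4
ES_Task 2 = 0; EF_Task 2 = 3
ES_Task 3 = 0; EF_Task 3 = 8
ES_Task 4 = 0; EF_Task 4 = 3
ES_Task 5 = 4; EF_Task 5 = 4+13 = 17
ES_Task 6 = max(EF_Task 2=3, EF_Task 5=17) = 17; EF_Task 6 = 17+5 = 22
ES_Task 7 = max(EF_Task 2=3, EF_Task 5=17) = 17; EF_Task 7 = 17+11 = 28
ES_Task 8 = max(EF_Task 3=8, EF_Task 4=3, EF_Task 6=22, EF_Task 7=28) = 28; EF_Task 8 = 28+7 = 35
Expected project duration μ = 35 weeks. Critical path: Task 1 → Task 5 → Task 7 → Task 8.

35 weeks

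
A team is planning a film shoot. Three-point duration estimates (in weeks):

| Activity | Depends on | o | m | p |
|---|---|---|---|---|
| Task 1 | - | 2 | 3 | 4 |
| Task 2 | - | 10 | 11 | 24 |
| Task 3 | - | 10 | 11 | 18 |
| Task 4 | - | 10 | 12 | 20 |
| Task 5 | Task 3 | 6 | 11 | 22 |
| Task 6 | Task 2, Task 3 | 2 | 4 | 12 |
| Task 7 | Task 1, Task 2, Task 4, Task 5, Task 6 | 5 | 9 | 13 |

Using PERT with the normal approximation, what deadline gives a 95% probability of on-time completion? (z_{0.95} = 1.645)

te_Task 1 = (2 + 4·3 + 4)/6 = 18/6 = 3; σ²_Task 1 = ((4−2)/6)² = 0.111
te_Task 2 = (10 + 4·11 + 24)/6 = 78/6 = 13; σ²_Task 2 = ((24−10)/6)² = 5.444
te_Task 3 = (10 + 4·11 + 18)/6 = 72/6 = 12; σ²_Task 3 = ((18−10)/6)² = 1.778
te_Task 4 = (10 + 4·12 + 20)/6 = 78/6 = 13; σ²_Task 4 = ((20−10)/6)² = 2.778
te_Task 5 = (6 + 4·11 + 22)/6 = 72/6 = 12; σ²_Task 5 = ((22−6)/6)² = 7.111
te_Task 6 = (2 + 4·4 + 12)/6 = 30/6 = 5; σ²_Task 6 = ((12−2)/6)² = 2.778
te_Task 7 = (5 + 4·9 + 13)/6 = 54/6 = 9; σ²_Task 7 = ((13−5)/6)² = 1.778

Forward pass:
ES_Task 1 = 0; EF_Task 1 = 3
ES_Task 2 = 0; EF_Task 2 = 13
ES_Task 3 = 0; EF_Task 3 = 12
ES_Task 4 = 0; EF_Task 4 = 13
ES_Task 5 = 12; EF_Task 5 = 12+12 = 24
ES_Task 6 = max(EF_Task 2=13, EF_Task 3=12) = 13; EF_Task 6 = 13+5 = 18
ES_Task 7 = max(EF_Task 1=3, EF_Task 2=13, EF_Task 4=13, EF_Task 5=24, EF_Task 6=18) = 24; EF_Task 7 = 24+9 = 33
Expected project duration μ = 33 weeks. Critical path: Task 3 → Task 5 → Task 7.

Variance along critical path = 1.778 + 7.111 + 1.778 = 10.667; σ = 3.266 weeks.
D = μ + z·σ = 33 + 1.645·3.266 = 38.4 weeks

38.4 weeks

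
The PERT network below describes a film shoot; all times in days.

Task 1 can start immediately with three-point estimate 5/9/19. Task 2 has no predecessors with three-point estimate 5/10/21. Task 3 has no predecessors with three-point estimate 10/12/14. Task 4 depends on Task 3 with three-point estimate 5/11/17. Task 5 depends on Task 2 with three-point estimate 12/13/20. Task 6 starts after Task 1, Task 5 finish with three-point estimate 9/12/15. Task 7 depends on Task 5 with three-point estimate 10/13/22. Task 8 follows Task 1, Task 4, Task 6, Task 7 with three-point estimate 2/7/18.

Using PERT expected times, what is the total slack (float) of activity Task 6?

te_Task 1 = (5 + 4·9 + 19)/6 = 60/6 = 10
te_Task 2 = (5 + 4·10 + 21)/6 = 66/6 = 11
te_Task 3 = (10 + 4·12 + 14)/6 = 72/6 = 12
te_Task 4 = (5 + 4·11 + 17)/6 = 66/6 = 11
te_Task 5 = (12 + 4·13 + 20)/6 = 84/6 = 14
te_Task 6 = (9 + 4·12 + 15)/6 = 72/6 = 12
te_Task 7 = (10 + 4·13 + 22)/6 = 84/6 = 14
te_Task 8 = (2 + 4·7 + 18)/6 = 48/6 = 8

Forward pass:
ES_Task 1 = 0; EF_Task 1 = 10
ES_Task 2 = 0; EF_Task 2 = 11
ES_Task 3 = 0; EF_Task 3 = 12
ES_Task 4 = 12; EF_Task 4 = 12+11 = 23
ES_Task 5 = 11; EF_Task 5 = 11+14 = 25
ES_Task 6 = max(EF_Task 1=10, EF_Task 5=25) = 25; EF_Task 6 = 25+12 = 37
ES_Task 7 = 25; EF_Task 7 = 25+14 = 39
ES_Task 8 = max(EF_Task 1=10, EF_Task 4=23, EF_Task 6=37, EF_Task 7=39) = 39; EF_Task 8 = 39+8 = 47
Expected project duration μ = 47 days. Critical path: Task 2 → Task 5 → Task 7 → Task 8.

Backward pass:
LF_Task 8 = 47; LS_Task 8 = 47−8 = 39
LF_Task 7 = LS_Task 8 = 39; LS_Task 7 = 39−14 = 25
LF_Task 6 = LS_Task 8 = 39; LS_Task 6 = 39−12 = 27
LF_Task 5 = min(LS_Task 6=27, LS_Task 7=25) = 25; LS_Task 5 = 25−14 = 11
LF_Task 4 = LS_Task 8 = 39; LS_Task 4 = 39−11 = 28
LF_Task 3 = LS_Task 4 = 28; LS_Task 3 = 28−12 = 16
LF_Task 2 = LS_Task 5 = 11; LS_Task 2 = 11−11 = 0
LF_Task 1 = min(LS_Task 6=27, LS_Task 8=39) = 27; LS_Task 1 = 27−10 = 17
Slack_Task 6 = LS_Task 6 − ES_Task 6 = 27 − 25 = 2

2 days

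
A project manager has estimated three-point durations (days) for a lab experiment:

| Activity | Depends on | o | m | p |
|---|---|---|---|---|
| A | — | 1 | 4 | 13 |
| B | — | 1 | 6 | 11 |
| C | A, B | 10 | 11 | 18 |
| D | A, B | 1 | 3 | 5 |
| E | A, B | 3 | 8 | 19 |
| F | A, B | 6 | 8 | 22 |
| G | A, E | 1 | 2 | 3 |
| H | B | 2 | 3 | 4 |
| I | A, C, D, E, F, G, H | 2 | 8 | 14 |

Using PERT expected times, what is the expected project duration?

26 days

te_A = (1 + 4·4 + 13)/6 = 30/6 = 5
te_B = (1 + 4·6 + 11)/6 = 36/6 = 6
te_C = (10 + 4·11 + 18)/6 = 72/6 = 12
te_D = (1 + 4·3 + 5)/6 = 18/6 = 3
te_E = (3 + 4·8 + 19)/6 = 54/6 = 9
te_F = (6 + 4·8 + 22)/6 = 60/6 = 10
te_G = (1 + 4·2 + 3)/6 = 12/6 = 2
te_H = (2 + 4·3 + 4)/6 = 18/6 = 3
te_I = (2 + 4·8 + 14)/6 = 48/6 = 8

Forward pass:
ES_A = 0; EF_A = 5
ES_B = 0; EF_B = 6
ES_C = max(EF_A=5, EF_B=6) = 6; EF_C = 6+12 = 18
ES_D = max(EF_A=5, EF_B=6) = 6; EF_D = 6+3 = 9
ES_E = max(EF_A=5, EF_B=6) = 6; EF_E = 6+9 = 15
ES_F = max(EF_A=5, EF_B=6) = 6; EF_F = 6+10 = 16
ES_G = max(EF_A=5, EF_E=15) = 15; EF_G = 15+2 = 17
ES_H = 6; EF_H = 6+3 = 9
ES_I = max(EF_A=5, EF_C=18, EF_D=9, EF_E=15, EF_F=16, EF_G=17, EF_H=9) = 18; EF_I = 18+8 = 26
Expected project duration μ = 26 days. Critical path: B → C → I.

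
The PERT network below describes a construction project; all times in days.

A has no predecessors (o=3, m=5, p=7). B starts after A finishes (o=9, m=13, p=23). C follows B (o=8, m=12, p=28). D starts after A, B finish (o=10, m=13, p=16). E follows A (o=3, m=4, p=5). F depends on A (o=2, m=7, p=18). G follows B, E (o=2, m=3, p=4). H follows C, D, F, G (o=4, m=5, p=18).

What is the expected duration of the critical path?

40 days

te_A = (3 + 4·5 + 7)/6 = 30/6 = 5
te_B = (9 + 4·13 + 23)/6 = 84/6 = 14
te_C = (8 + 4·12 + 28)/6 = 84/6 = 14
te_D = (10 + 4·13 + 16)/6 = 78/6 = 13
te_E = (3 + 4·4 + 5)/6 = 24/6 = 4
te_F = (2 + 4·7 + 18)/6 = 48/6 = 8
te_G = (2 + 4·3 + 4)/6 = 18/6 = 3
te_H = (4 + 4·5 + 18)/6 = 42/6 = 7

Forward pass:
ES_A = 0; EF_A = 5
ES_B = 5; EF_B = 5+14 = 19
ES_C = 19; EF_C = 19+14 = 33
ES_D = max(EF_A=5, EF_B=19) = 19; EF_D = 19+13 = 32
ES_E = 5; EF_E = 5+4 = 9
ES_F = 5; EF_F = 5+8 = 13
ES_G = max(EF_B=19, EF_E=9) = 19; EF_G = 19+3 = 22
ES_H = max(EF_C=33, EF_D=32, EF_F=13, EF_G=22) = 33; EF_H = 33+7 = 40
Expected project duration μ = 40 days. Critical path: A → B → C → H.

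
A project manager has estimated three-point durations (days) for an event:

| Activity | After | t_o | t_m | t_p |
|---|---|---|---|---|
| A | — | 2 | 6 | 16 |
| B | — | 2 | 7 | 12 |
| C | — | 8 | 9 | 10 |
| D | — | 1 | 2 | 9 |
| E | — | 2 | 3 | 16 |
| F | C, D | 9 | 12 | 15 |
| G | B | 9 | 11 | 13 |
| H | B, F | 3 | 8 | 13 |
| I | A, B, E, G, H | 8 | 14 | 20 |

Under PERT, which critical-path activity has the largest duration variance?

te_A = (2 + 4·6 + 16)/6 = 42/6 = 7; σ²_A = ((16−2)/6)² = 5.444
te_B = (2 + 4·7 + 12)/6 = 42/6 = 7; σ²_B = ((12−2)/6)² = 2.778
te_C = (8 + 4·9 + 10)/6 = 54/6 = 9; σ²_C = ((10−8)/6)² = 0.111
te_D = (1 + 4·2 + 9)/6 = 18/6 = 3; σ²_D = ((9−1)/6)² = 1.778
te_E = (2 + 4·3 + 16)/6 = 30/6 = 5; σ²_E = ((16−2)/6)² = 5.444
te_F = (9 + 4·12 + 15)/6 = 72/6 = 12; σ²_F = ((15−9)/6)² = 1.000
te_G = (9 + 4·11 + 13)/6 = 66/6 = 11; σ²_G = ((13−9)/6)² = 0.444
te_H = (3 + 4·8 + 13)/6 = 48/6 = 8; σ²_H = ((13−3)/6)² = 2.778
te_I = (8 + 4·14 + 20)/6 = 84/6 = 14; σ²_I = ((20−8)/6)² = 4.000

Forward pass:
ES_A = 0; EF_A = 7
ES_B = 0; EF_B = 7
ES_C = 0; EF_C = 9
ES_D = 0; EF_D = 3
ES_E = 0; EF_E = 5
ES_F = max(EF_C=9, EF_D=3) = 9; EF_F = 9+12 = 21
ES_G = 7; EF_G = 7+11 = 18
ES_H = max(EF_B=7, EF_F=21) = 21; EF_H = 21+8 = 29
ES_I = max(EF_A=7, EF_B=7, EF_E=5, EF_G=18, EF_H=29) = 29; EF_I = 29+14 = 43
Expected project duration μ = 43 days. Critical path: C → F → H → I.

Variances on critical path: σ²_C=0.111, σ²_F=1.000, σ²_H=2.778, σ²_I=4.000.
Largest is σ²_I = 4.000.

I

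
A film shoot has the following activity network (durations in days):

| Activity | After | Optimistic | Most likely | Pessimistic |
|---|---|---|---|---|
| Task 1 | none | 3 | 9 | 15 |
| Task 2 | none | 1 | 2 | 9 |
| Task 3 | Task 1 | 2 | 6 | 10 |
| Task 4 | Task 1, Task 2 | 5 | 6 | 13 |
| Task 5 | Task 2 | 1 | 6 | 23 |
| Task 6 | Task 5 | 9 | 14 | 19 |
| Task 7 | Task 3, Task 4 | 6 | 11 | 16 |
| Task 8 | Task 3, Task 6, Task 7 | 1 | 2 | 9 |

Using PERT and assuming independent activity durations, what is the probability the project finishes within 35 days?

0.940

te_Task 1 = (3 + 4·9 + 15)/6 = 54/6 = 9; σ²_Task 1 = ((15−3)/6)² = 4.000
te_Task 2 = (1 + 4·2 + 9)/6 = 18/6 = 3; σ²_Task 2 = ((9−1)/6)² = 1.778
te_Task 3 = (2 + 4·6 + 10)/6 = 36/6 = 6; σ²_Task 3 = ((10−2)/6)² = 1.778
te_Task 4 = (5 + 4·6 + 13)/6 = 42/6 = 7; σ²_Task 4 = ((13−5)/6)² = 1.778
te_Task 5 = (1 + 4·6 + 23)/6 = 48/6 = 8; σ²_Task 5 = ((23−1)/6)² = 13.444
te_Task 6 = (9 + 4·14 + 19)/6 = 84/6 = 14; σ²_Task 6 = ((19−9)/6)² = 2.778
te_Task 7 = (6 + 4·11 + 16)/6 = 66/6 = 11; σ²_Task 7 = ((16−6)/6)² = 2.778
te_Task 8 = (1 + 4·2 + 9)/6 = 18/6 = 3; σ²_Task 8 = ((9−1)/6)² = 1.778

Forward pass:
ES_Task 1 = 0; EF_Task 1 = 9
ES_Task 2 = 0; EF_Task 2 = 3
ES_Task 3 = 9; EF_Task 3 = 9+6 = 15
ES_Task 4 = max(EF_Task 1=9, EF_Task 2=3) = 9; EF_Task 4 = 9+7 = 16
ES_Task 5 = 3; EF_Task 5 = 3+8 = 11
ES_Task 6 = 11; EF_Task 6 = 11+14 = 25
ES_Task 7 = max(EF_Task 3=15, EF_Task 4=16) = 16; EF_Task 7 = 16+11 = 27
ES_Task 8 = max(EF_Task 3=15, EF_Task 6=25, EF_Task 7=27) = 27; EF_Task 8 = 27+3 = 30
Expected project duration μ = 30 days. Critical path: Task 1 → Task 4 → Task 7 → Task 8.

Variance along critical path = 4.000 + 1.778 + 2.778 + 1.778 = 10.333; σ = √10.333 = 3.215 days.
Z = (35 − 30) / 3.215 = 1.555
P(T ≤ 35) = Φ(1.555) ≈ 0.940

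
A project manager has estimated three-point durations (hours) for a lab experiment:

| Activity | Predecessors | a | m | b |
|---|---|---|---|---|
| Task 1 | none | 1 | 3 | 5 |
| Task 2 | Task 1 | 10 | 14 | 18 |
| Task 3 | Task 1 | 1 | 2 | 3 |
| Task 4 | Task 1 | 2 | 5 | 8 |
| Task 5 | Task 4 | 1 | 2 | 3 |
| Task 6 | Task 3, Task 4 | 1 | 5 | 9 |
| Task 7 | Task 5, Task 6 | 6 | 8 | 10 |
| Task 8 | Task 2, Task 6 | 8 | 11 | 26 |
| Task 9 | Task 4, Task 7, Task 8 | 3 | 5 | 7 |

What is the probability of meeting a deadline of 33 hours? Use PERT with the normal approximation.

0.279

te_Task 1 = (1 + 4·3 + 5)/6 = 18/6 = 3; σ²_Task 1 = ((5−1)/6)² = 0.444
te_Task 2 = (10 + 4·14 + 18)/6 = 84/6 = 14; σ²_Task 2 = ((18−10)/6)² = 1.778
te_Task 3 = (1 + 4·2 + 3)/6 = 12/6 = 2; σ²_Task 3 = ((3−1)/6)² = 0.111
te_Task 4 = (2 + 4·5 + 8)/6 = 30/6 = 5; σ²_Task 4 = ((8−2)/6)² = 1.000
te_Task 5 = (1 + 4·2 + 3)/6 = 12/6 = 2; σ²_Task 5 = ((3−1)/6)² = 0.111
te_Task 6 = (1 + 4·5 + 9)/6 = 30/6 = 5; σ²_Task 6 = ((9−1)/6)² = 1.778
te_Task 7 = (6 + 4·8 + 10)/6 = 48/6 = 8; σ²_Task 7 = ((10−6)/6)² = 0.444
te_Task 8 = (8 + 4·11 + 26)/6 = 78/6 = 13; σ²_Task 8 = ((26−8)/6)² = 9.000
te_Task 9 = (3 + 4·5 + 7)/6 = 30/6 = 5; σ²_Task 9 = ((7−3)/6)² = 0.444

Forward pass:
ES_Task 1 = 0; EF_Task 1 = 3
ES_Task 2 = 3; EF_Task 2 = 3+14 = 17
ES_Task 3 = 3; EF_Task 3 = 3+2 = 5
ES_Task 4 = 3; EF_Task 4 = 3+5 = 8
ES_Task 5 = 8; EF_Task 5 = 8+2 = 10
ES_Task 6 = max(EF_Task 3=5, EF_Task 4=8) = 8; EF_Task 6 = 8+5 = 13
ES_Task 7 = max(EF_Task 5=10, EF_Task 6=13) = 13; EF_Task 7 = 13+8 = 21
ES_Task 8 = max(EF_Task 2=17, EF_Task 6=13) = 17; EF_Task 8 = 17+13 = 30
ES_Task 9 = max(EF_Task 4=8, EF_Task 7=21, EF_Task 8=30) = 30; EF_Task 9 = 30+5 = 35
Expected project duration μ = 35 hours. Critical path: Task 1 → Task 2 → Task 8 → Task 9.

Variance along critical path = 0.444 + 1.778 + 9.000 + 0.444 = 11.667; σ = √11.667 = 3.416 hours.
Z = (33 − 35) / 3.416 = -0.586
P(T ≤ 33) = Φ(-0.586) ≈ 0.279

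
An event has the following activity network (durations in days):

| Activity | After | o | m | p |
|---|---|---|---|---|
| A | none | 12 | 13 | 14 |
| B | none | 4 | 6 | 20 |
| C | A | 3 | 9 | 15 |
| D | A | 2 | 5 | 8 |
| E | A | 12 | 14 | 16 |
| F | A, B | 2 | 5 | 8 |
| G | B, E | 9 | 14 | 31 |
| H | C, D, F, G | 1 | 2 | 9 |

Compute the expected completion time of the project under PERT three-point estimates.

46 days

te_A = (12 + 4·13 + 14)/6 = 78/6 = 13
te_B = (4 + 4·6 + 20)/6 = 48/6 = 8
te_C = (3 + 4·9 + 15)/6 = 54/6 = 9
te_D = (2 + 4·5 + 8)/6 = 30/6 = 5
te_E = (12 + 4·14 + 16)/6 = 84/6 = 14
te_F = (2 + 4·5 + 8)/6 = 30/6 = 5
te_G = (9 + 4·14 + 31)/6 = 96/6 = 16
te_H = (1 + 4·2 + 9)/6 = 18/6 = 3

Forward pass:
ES_A = 0; EF_A = 13
ES_B = 0; EF_B = 8
ES_C = 13; EF_C = 13+9 = 22
ES_D = 13; EF_D = 13+5 = 18
ES_E = 13; EF_E = 13+14 = 27
ES_F = max(EF_A=13, EF_B=8) = 13; EF_F = 13+5 = 18
ES_G = max(EF_B=8, EF_E=27) = 27; EF_G = 27+16 = 43
ES_H = max(EF_C=22, EF_D=18, EF_F=18, EF_G=43) = 43; EF_H = 43+3 = 46
Expected project duration μ = 46 days. Critical path: A → E → G → H.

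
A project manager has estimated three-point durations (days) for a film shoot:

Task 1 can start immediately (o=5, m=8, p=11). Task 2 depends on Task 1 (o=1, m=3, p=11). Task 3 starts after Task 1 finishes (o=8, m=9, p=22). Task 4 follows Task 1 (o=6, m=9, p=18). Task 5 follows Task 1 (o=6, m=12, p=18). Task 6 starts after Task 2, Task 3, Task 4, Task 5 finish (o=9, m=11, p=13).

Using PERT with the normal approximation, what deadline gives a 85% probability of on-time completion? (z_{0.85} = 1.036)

33.4 days

te_Task 1 = (5 + 4·8 + 11)/6 = 48/6 = 8; σ²_Task 1 = ((11−5)/6)² = 1.000
te_Task 2 = (1 + 4·3 + 11)/6 = 24/6 = 4; σ²_Task 2 = ((11−1)/6)² = 2.778
te_Task 3 = (8 + 4·9 + 22)/6 = 66/6 = 11; σ²_Task 3 = ((22−8)/6)² = 5.444
te_Task 4 = (6 + 4·9 + 18)/6 = 60/6 = 10; σ²_Task 4 = ((18−6)/6)² = 4.000
te_Task 5 = (6 + 4·12 + 18)/6 = 72/6 = 12; σ²_Task 5 = ((18−6)/6)² = 4.000
te_Task 6 = (9 + 4·11 + 13)/6 = 66/6 = 11; σ²_Task 6 = ((13−9)/6)² = 0.444

Forward pass:
ES_Task 1 = 0; EF_Task 1 = 8
ES_Task 2 = 8; EF_Task 2 = 8+4 = 12
ES_Task 3 = 8; EF_Task 3 = 8+11 = 19
ES_Task 4 = 8; EF_Task 4 = 8+10 = 18
ES_Task 5 = 8; EF_Task 5 = 8+12 = 20
ES_Task 6 = max(EF_Task 2=12, EF_Task 3=19, EF_Task 4=18, EF_Task 5=20) = 20; EF_Task 6 = 20+11 = 31
Expected project duration μ = 31 days. Critical path: Task 1 → Task 5 → Task 6.

Variance along critical path = 1.000 + 4.000 + 0.444 = 5.444; σ = 2.333 days.
D = μ + z·σ = 31 + 1.036·2.333 = 33.4 days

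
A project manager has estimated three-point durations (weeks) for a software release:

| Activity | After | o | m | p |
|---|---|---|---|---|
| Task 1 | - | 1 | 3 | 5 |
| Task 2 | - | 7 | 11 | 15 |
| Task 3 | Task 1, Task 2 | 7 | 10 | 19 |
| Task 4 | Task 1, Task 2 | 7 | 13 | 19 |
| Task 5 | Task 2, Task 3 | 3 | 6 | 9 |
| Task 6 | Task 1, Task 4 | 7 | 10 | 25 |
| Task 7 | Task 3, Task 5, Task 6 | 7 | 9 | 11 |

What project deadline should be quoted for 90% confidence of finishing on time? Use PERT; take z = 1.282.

te_Task 1 = (1 + 4·3 + 5)/6 = 18/6 = 3; σ²_Task 1 = ((5−1)/6)² = 0.444
te_Task 2 = (7 + 4·11 + 15)/6 = 66/6 = 11; σ²_Task 2 = ((15−7)/6)² = 1.778
te_Task 3 = (7 + 4·10 + 19)/6 = 66/6 = 11; σ²_Task 3 = ((19−7)/6)² = 4.000
te_Task 4 = (7 + 4·13 + 19)/6 = 78/6 = 13; σ²_Task 4 = ((19−7)/6)² = 4.000
te_Task 5 = (3 + 4·6 + 9)/6 = 36/6 = 6; σ²_Task 5 = ((9−3)/6)² = 1.000
te_Task 6 = (7 + 4·10 + 25)/6 = 72/6 = 12; σ²_Task 6 = ((25−7)/6)² = 9.000
te_Task 7 = (7 + 4·9 + 11)/6 = 54/6 = 9; σ²_Task 7 = ((11−7)/6)² = 0.444

Forward pass:
ES_Task 1 = 0; EF_Task 1 = 3
ES_Task 2 = 0; EF_Task 2 = 11
ES_Task 3 = max(EF_Task 1=3, EF_Task 2=11) = 11; EF_Task 3 = 11+11 = 22
ES_Task 4 = max(EF_Task 1=3, EF_Task 2=11) = 11; EF_Task 4 = 11+13 = 24
ES_Task 5 = max(EF_Task 2=11, EF_Task 3=22) = 22; EF_Task 5 = 22+6 = 28
ES_Task 6 = max(EF_Task 1=3, EF_Task 4=24) = 24; EF_Task 6 = 24+12 = 36
ES_Task 7 = max(EF_Task 3=22, EF_Task 5=28, EF_Task 6=36) = 36; EF_Task 7 = 36+9 = 45
Expected project duration μ = 45 weeks. Critical path: Task 2 → Task 4 → Task 6 → Task 7.

Variance along critical path = 1.778 + 4.000 + 9.000 + 0.444 = 15.222; σ = 3.902 weeks.
D = μ + z·σ = 45 + 1.282·3.902 = 50.0 weeks

50.0 weeks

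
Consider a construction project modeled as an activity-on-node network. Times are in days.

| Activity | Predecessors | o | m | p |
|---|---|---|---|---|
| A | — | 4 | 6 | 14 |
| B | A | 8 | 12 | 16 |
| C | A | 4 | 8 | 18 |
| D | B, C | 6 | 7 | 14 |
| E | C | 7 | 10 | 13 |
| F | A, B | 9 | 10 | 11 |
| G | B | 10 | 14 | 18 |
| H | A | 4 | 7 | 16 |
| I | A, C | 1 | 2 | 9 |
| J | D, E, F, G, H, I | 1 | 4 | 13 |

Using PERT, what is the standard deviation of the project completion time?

te_A = (4 + 4·6 + 14)/6 = 42/6 = 7; σ²_A = ((14−4)/6)² = 2.778
te_B = (8 + 4·12 + 16)/6 = 72/6 = 12; σ²_B = ((16−8)/6)² = 1.778
te_C = (4 + 4·8 + 18)/6 = 54/6 = 9; σ²_C = ((18−4)/6)² = 5.444
te_D = (6 + 4·7 + 14)/6 = 48/6 = 8; σ²_D = ((14−6)/6)² = 1.778
te_E = (7 + 4·10 + 13)/6 = 60/6 = 10; σ²_E = ((13−7)/6)² = 1.000
te_F = (9 + 4·10 + 11)/6 = 60/6 = 10; σ²_F = ((11−9)/6)² = 0.111
te_G = (10 + 4·14 + 18)/6 = 84/6 = 14; σ²_G = ((18−10)/6)² = 1.778
te_H = (4 + 4·7 + 16)/6 = 48/6 = 8; σ²_H = ((16−4)/6)² = 4.000
te_I = (1 + 4·2 + 9)/6 = 18/6 = 3; σ²_I = ((9−1)/6)² = 1.778
te_J = (1 + 4·4 + 13)/6 = 30/6 = 5; σ²_J = ((13−1)/6)² = 4.000

Forward pass:
ES_A = 0; EF_A = 7
ES_B = 7; EF_B = 7+12 = 19
ES_C = 7; EF_C = 7+9 = 16
ES_D = max(EF_B=19, EF_C=16) = 19; EF_D = 19+8 = 27
ES_E = 16; EF_E = 16+10 = 26
ES_F = max(EF_A=7, EF_B=19) = 19; EF_F = 19+10 = 29
ES_G = 19; EF_G = 19+14 = 33
ES_H = 7; EF_H = 7+8 = 15
ES_I = max(EF_A=7, EF_C=16) = 16; EF_I = 16+3 = 19
ES_J = max(EF_D=27, EF_E=26, EF_F=29, EF_G=33, EF_H=15, EF_I=19) = 33; EF_J = 33+5 = 38
Expected project duration μ = 38 days. Critical path: A → B → G → J.

Variance along critical path = 2.778 + 1.778 + 1.778 + 4.000 = 10.333
σ = √10.333 = 3.215 days

3.21 days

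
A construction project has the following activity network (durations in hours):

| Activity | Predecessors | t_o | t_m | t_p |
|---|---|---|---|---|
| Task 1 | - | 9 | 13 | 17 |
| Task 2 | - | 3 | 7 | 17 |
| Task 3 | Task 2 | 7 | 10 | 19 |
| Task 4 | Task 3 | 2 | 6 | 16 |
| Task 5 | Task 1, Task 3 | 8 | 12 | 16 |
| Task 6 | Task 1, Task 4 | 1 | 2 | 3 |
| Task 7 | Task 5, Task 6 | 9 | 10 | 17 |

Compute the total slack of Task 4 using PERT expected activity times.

3 hours

te_Task 1 = (9 + 4·13 + 17)/6 = 78/6 = 13
te_Task 2 = (3 + 4·7 + 17)/6 = 48/6 = 8
te_Task 3 = (7 + 4·10 + 19)/6 = 66/6 = 11
te_Task 4 = (2 + 4·6 + 16)/6 = 42/6 = 7
te_Task 5 = (8 + 4·12 + 16)/6 = 72/6 = 12
te_Task 6 = (1 + 4·2 + 3)/6 = 12/6 = 2
te_Task 7 = (9 + 4·10 + 17)/6 = 66/6 = 11

Forward pass:
ES_Task 1 = 0; EF_Task 1 = 13
ES_Task 2 = 0; EF_Task 2 = 8
ES_Task 3 = 8; EF_Task 3 = 8+11 = 19
ES_Task 4 = 19; EF_Task 4 = 19+7 = 26
ES_Task 5 = max(EF_Task 1=13, EF_Task 3=19) = 19; EF_Task 5 = 19+12 = 31
ES_Task 6 = max(EF_Task 1=13, EF_Task 4=26) = 26; EF_Task 6 = 26+2 = 28
ES_Task 7 = max(EF_Task 5=31, EF_Task 6=28) = 31; EF_Task 7 = 31+11 = 42
Expected project duration μ = 42 hours. Critical path: Task 2 → Task 3 → Task 5 → Task 7.

Backward pass:
LF_Task 7 = 42; LS_Task 7 = 42−11 = 31
LF_Task 6 = LS_Task 7 = 31; LS_Task 6 = 31−2 = 29
LF_Task 5 = LS_Task 7 = 31; LS_Task 5 = 31−12 = 19
LF_Task 4 = LS_Task 6 = 29; LS_Task 4 = 29−7 = 22
LF_Task 3 = min(LS_Task 4=22, LS_Task 5=19) = 19; LS_Task 3 = 19−11 = 8
LF_Task 2 = LS_Task 3 = 8; LS_Task 2 = 8−8 = 0
LF_Task 1 = min(LS_Task 5=19, LS_Task 6=29) = 19; LS_Task 1 = 19−13 = 6
Slack_Task 4 = LS_Task 4 − ES_Task 4 = 22 − 19 = 3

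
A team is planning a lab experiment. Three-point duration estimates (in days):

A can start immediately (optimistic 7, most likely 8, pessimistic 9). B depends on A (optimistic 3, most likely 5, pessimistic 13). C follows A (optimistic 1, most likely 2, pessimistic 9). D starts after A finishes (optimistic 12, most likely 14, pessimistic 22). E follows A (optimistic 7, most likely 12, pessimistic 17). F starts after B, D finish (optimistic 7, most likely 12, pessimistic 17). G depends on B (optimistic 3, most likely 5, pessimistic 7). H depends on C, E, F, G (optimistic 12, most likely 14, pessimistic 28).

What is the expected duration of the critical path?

51 days

te_A = (7 + 4·8 + 9)/6 = 48/6 = 8
te_B = (3 + 4·5 + 13)/6 = 36/6 = 6
te_C = (1 + 4·2 + 9)/6 = 18/6 = 3
te_D = (12 + 4·14 + 22)/6 = 90/6 = 15
te_E = (7 + 4·12 + 17)/6 = 72/6 = 12
te_F = (7 + 4·12 + 17)/6 = 72/6 = 12
te_G = (3 + 4·5 + 7)/6 = 30/6 = 5
te_H = (12 + 4·14 + 28)/6 = 96/6 = 16

Forward pass:
ES_A = 0; EF_A = 8
ES_B = 8; EF_B = 8+6 = 14
ES_C = 8; EF_C = 8+3 = 11
ES_D = 8; EF_D = 8+15 = 23
ES_E = 8; EF_E = 8+12 = 20
ES_F = max(EF_B=14, EF_D=23) = 23; EF_F = 23+12 = 35
ES_G = 14; EF_G = 14+5 = 19
ES_H = max(EF_C=11, EF_E=20, EF_F=35, EF_G=19) = 35; EF_H = 35+16 = 51
Expected project duration μ = 51 days. Critical path: A → D → F → H.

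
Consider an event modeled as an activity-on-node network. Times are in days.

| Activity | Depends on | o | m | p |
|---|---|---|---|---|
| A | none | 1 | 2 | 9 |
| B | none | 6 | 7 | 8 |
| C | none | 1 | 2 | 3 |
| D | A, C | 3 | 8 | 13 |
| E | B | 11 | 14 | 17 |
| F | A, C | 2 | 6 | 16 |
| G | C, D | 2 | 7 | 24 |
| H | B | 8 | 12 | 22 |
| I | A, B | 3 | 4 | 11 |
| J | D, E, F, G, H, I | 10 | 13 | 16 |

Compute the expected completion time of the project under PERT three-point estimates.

te_A = (1 + 4·2 + 9)/6 = 18/6 = 3
te_B = (6 + 4·7 + 8)/6 = 42/6 = 7
te_C = (1 + 4·2 + 3)/6 = 12/6 = 2
te_D = (3 + 4·8 + 13)/6 = 48/6 = 8
te_E = (11 + 4·14 + 17)/6 = 84/6 = 14
te_F = (2 + 4·6 + 16)/6 = 42/6 = 7
te_G = (2 + 4·7 + 24)/6 = 54/6 = 9
te_H = (8 + 4·12 + 22)/6 = 78/6 = 13
te_I = (3 + 4·4 + 11)/6 = 30/6 = 5
te_J = (10 + 4·13 + 16)/6 = 78/6 = 13

Forward pass:
ES_A = 0; EF_A = 3
ES_B = 0; EF_B = 7
ES_C = 0; EF_C = 2
ES_D = max(EF_A=3, EF_C=2) = 3; EF_D = 3+8 = 11
ES_E = 7; EF_E = 7+14 = 21
ES_F = max(EF_A=3, EF_C=2) = 3; EF_F = 3+7 = 10
ES_G = max(EF_C=2, EF_D=11) = 11; EF_G = 11+9 = 20
ES_H = 7; EF_H = 7+13 = 20
ES_I = max(EF_A=3, EF_B=7) = 7; EF_I = 7+5 = 12
ES_J = max(EF_D=11, EF_E=21, EF_F=10, EF_G=20, EF_H=20, EF_I=12) = 21; EF_J = 21+13 = 34
Expected project duration μ = 34 days. Critical path: B → E → J.

34 days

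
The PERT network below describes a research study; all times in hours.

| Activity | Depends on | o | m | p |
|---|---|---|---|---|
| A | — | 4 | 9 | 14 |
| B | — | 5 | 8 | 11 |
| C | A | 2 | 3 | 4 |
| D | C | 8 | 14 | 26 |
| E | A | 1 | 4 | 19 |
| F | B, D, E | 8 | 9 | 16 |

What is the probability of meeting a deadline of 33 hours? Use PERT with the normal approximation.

te_A = (4 + 4·9 + 14)/6 = 54/6 = 9; σ²_A = ((14−4)/6)² = 2.778
te_B = (5 + 4·8 + 11)/6 = 48/6 = 8; σ²_B = ((11−5)/6)² = 1.000
te_C = (2 + 4·3 + 4)/6 = 18/6 = 3; σ²_C = ((4−2)/6)² = 0.111
te_D = (8 + 4·14 + 26)/6 = 90/6 = 15; σ²_D = ((26−8)/6)² = 9.000
te_E = (1 + 4·4 + 19)/6 = 36/6 = 6; σ²_E = ((19−1)/6)² = 9.000
te_F = (8 + 4·9 + 16)/6 = 60/6 = 10; σ²_F = ((16−8)/6)² = 1.778

Forward pass:
ES_A = 0; EF_A = 9
ES_B = 0; EF_B = 8
ES_C = 9; EF_C = 9+3 = 12
ES_D = 12; EF_D = 12+15 = 27
ES_E = 9; EF_E = 9+6 = 15
ES_F = max(EF_B=8, EF_D=27, EF_E=15) = 27; EF_F = 27+10 = 37
Expected project duration μ = 37 hours. Critical path: A → C → D → F.

Variance along critical path = 2.778 + 0.111 + 9.000 + 1.778 = 13.667; σ = √13.667 = 3.697 hours.
Z = (33 − 37) / 3.697 = -1.082
P(T ≤ 33) = Φ(-1.082) ≈ 0.140

0.140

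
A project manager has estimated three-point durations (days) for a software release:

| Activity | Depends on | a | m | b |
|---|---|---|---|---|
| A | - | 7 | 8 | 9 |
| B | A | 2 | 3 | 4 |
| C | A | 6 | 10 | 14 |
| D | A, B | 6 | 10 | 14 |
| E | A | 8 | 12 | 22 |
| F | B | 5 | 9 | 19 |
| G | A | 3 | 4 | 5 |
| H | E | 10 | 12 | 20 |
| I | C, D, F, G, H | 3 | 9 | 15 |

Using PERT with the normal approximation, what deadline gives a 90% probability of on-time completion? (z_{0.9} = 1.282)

47.5 days

te_A = (7 + 4·8 + 9)/6 = 48/6 = 8; σ²_A = ((9−7)/6)² = 0.111
te_B = (2 + 4·3 + 4)/6 = 18/6 = 3; σ²_B = ((4−2)/6)² = 0.111
te_C = (6 + 4·10 + 14)/6 = 60/6 = 10; σ²_C = ((14−6)/6)² = 1.778
te_D = (6 + 4·10 + 14)/6 = 60/6 = 10; σ²_D = ((14−6)/6)² = 1.778
te_E = (8 + 4·12 + 22)/6 = 78/6 = 13; σ²_E = ((22−8)/6)² = 5.444
te_F = (5 + 4·9 + 19)/6 = 60/6 = 10; σ²_F = ((19−5)/6)² = 5.444
te_G = (3 + 4·4 + 5)/6 = 24/6 = 4; σ²_G = ((5−3)/6)² = 0.111
te_H = (10 + 4·12 + 20)/6 = 78/6 = 13; σ²_H = ((20−10)/6)² = 2.778
te_I = (3 + 4·9 + 15)/6 = 54/6 = 9; σ²_I = ((15−3)/6)² = 4.000

Forward pass:
ES_A = 0; EF_A = 8
ES_B = 8; EF_B = 8+3 = 11
ES_C = 8; EF_C = 8+10 = 18
ES_D = max(EF_A=8, EF_B=11) = 11; EF_D = 11+10 = 21
ES_E = 8; EF_E = 8+13 = 21
ES_F = 11; EF_F = 11+10 = 21
ES_G = 8; EF_G = 8+4 = 12
ES_H = 21; EF_H = 21+13 = 34
ES_I = max(EF_C=18, EF_D=21, EF_F=21, EF_G=12, EF_H=34) = 34; EF_I = 34+9 = 43
Expected project duration μ = 43 days. Critical path: A → E → H → I.

Variance along critical path = 0.111 + 5.444 + 2.778 + 4.000 = 12.333; σ = 3.512 days.
D = μ + z·σ = 43 + 1.282·3.512 = 47.5 days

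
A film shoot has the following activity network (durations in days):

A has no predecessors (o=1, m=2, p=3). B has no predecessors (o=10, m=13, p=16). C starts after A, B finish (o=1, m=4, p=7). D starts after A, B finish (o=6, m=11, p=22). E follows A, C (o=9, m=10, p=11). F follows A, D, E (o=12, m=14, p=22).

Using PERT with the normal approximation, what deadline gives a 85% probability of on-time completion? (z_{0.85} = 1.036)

te_A = (1 + 4·2 + 3)/6 = 12/6 = 2; σ²_A = ((3−1)/6)² = 0.111
te_B = (10 + 4·13 + 16)/6 = 78/6 = 13; σ²_B = ((16−10)/6)² = 1.000
te_C = (1 + 4·4 + 7)/6 = 24/6 = 4; σ²_C = ((7−1)/6)² = 1.000
te_D = (6 + 4·11 + 22)/6 = 72/6 = 12; σ²_D = ((22−6)/6)² = 7.111
te_E = (9 + 4·10 + 11)/6 = 60/6 = 10; σ²_E = ((11−9)/6)² = 0.111
te_F = (12 + 4·14 + 22)/6 = 90/6 = 15; σ²_F = ((22−12)/6)² = 2.778

Forward pass:
ES_A = 0; EF_A = 2
ES_B = 0; EF_B = 13
ES_C = max(EF_A=2, EF_B=13) = 13; EF_C = 13+4 = 17
ES_D = max(EF_A=2, EF_B=13) = 13; EF_D = 13+12 = 25
ES_E = max(EF_A=2, EF_C=17) = 17; EF_E = 17+10 = 27
ES_F = max(EF_A=2, EF_D=25, EF_E=27) = 27; EF_F = 27+15 = 42
Expected project duration μ = 42 days. Critical path: B → C → E → F.

Variance along critical path = 1.000 + 1.000 + 0.111 + 2.778 = 4.889; σ = 2.211 days.
D = μ + z·σ = 42 + 1.036·2.211 = 44.3 days

44.3 days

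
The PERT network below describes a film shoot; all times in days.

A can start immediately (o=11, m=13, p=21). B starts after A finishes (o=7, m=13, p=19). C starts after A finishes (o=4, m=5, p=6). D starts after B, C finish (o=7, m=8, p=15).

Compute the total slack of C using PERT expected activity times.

te_A = (11 + 4·13 + 21)/6 = 84/6 = 14
te_B = (7 + 4·13 + 19)/6 = 78/6 = 13
te_C = (4 + 4·5 + 6)/6 = 30/6 = 5
te_D = (7 + 4·8 + 15)/6 = 54/6 = 9

Forward pass:
ES_A = 0; EF_A = 14
ES_B = 14; EF_B = 14+13 = 27
ES_C = 14; EF_C = 14+5 = 19
ES_D = max(EF_B=27, EF_C=19) = 27; EF_D = 27+9 = 36
Expected project duration μ = 36 days. Critical path: A → B → D.

Backward pass:
LF_D = 36; LS_D = 36−9 = 27
LF_C = LS_D = 27; LS_C = 27−5 = 22
LF_B = LS_D = 27; LS_B = 27−13 = 14
LF_A = min(LS_B=14, LS_C=22) = 14; LS_A = 14−14 = 0
Slack_C = LS_C − ES_C = 22 − 14 = 8

8 days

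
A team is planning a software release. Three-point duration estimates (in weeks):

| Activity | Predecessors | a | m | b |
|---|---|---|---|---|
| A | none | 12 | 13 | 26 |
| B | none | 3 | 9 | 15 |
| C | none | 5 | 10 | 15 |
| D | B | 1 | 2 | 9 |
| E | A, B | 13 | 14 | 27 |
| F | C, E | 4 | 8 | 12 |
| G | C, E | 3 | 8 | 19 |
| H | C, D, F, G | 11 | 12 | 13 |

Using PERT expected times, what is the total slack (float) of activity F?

1 weeks

te_A = (12 + 4·13 + 26)/6 = 90/6 = 15
te_B = (3 + 4·9 + 15)/6 = 54/6 = 9
te_C = (5 + 4·10 + 15)/6 = 60/6 = 10
te_D = (1 + 4·2 + 9)/6 = 18/6 = 3
te_E = (13 + 4·14 + 27)/6 = 96/6 = 16
te_F = (4 + 4·8 + 12)/6 = 48/6 = 8
te_G = (3 + 4·8 + 19)/6 = 54/6 = 9
te_H = (11 + 4·12 + 13)/6 = 72/6 = 12

Forward pass:
ES_A = 0; EF_A = 15
ES_B = 0; EF_B = 9
ES_C = 0; EF_C = 10
ES_D = 9; EF_D = 9+3 = 12
ES_E = max(EF_A=15, EF_B=9) = 15; EF_E = 15+16 = 31
ES_F = max(EF_C=10, EF_E=31) = 31; EF_F = 31+8 = 39
ES_G = max(EF_C=10, EF_E=31) = 31; EF_G = 31+9 = 40
ES_H = max(EF_C=10, EF_D=12, EF_F=39, EF_G=40) = 40; EF_H = 40+12 = 52
Expected project duration μ = 52 weeks. Critical path: A → E → G → H.

Backward pass:
LF_H = 52; LS_H = 52−12 = 40
LF_G = LS_H = 40; LS_G = 40−9 = 31
LF_F = LS_H = 40; LS_F = 40−8 = 32
LF_E = min(LS_F=32, LS_G=31) = 31; LS_E = 31−16 = 15
LF_D = LS_H = 40; LS_D = 40−3 = 37
LF_C = min(LS_F=32, LS_G=31, LS_H=40) = 31; LS_C = 31−10 = 21
LF_B = min(LS_D=37, LS_E=15) = 15; LS_B = 15−9 = 6
LF_A = LS_E = 15; LS_A = 15−15 = 0
Slack_F = LS_F − ES_F = 32 − 31 = 1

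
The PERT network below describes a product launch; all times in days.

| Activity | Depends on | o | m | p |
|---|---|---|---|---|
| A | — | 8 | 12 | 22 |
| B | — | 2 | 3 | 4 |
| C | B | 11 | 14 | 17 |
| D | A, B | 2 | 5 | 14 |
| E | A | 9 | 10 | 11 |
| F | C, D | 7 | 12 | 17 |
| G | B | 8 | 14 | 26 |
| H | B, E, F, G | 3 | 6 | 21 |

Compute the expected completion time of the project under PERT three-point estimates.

39 days

te_A = (8 + 4·12 + 22)/6 = 78/6 = 13
te_B = (2 + 4·3 + 4)/6 = 18/6 = 3
te_C = (11 + 4·14 + 17)/6 = 84/6 = 14
te_D = (2 + 4·5 + 14)/6 = 36/6 = 6
te_E = (9 + 4·10 + 11)/6 = 60/6 = 10
te_F = (7 + 4·12 + 17)/6 = 72/6 = 12
te_G = (8 + 4·14 + 26)/6 = 90/6 = 15
te_H = (3 + 4·6 + 21)/6 = 48/6 = 8

Forward pass:
ES_A = 0; EF_A = 13
ES_B = 0; EF_B = 3
ES_C = 3; EF_C = 3+14 = 17
ES_D = max(EF_A=13, EF_B=3) = 13; EF_D = 13+6 = 19
ES_E = 13; EF_E = 13+10 = 23
ES_F = max(EF_C=17, EF_D=19) = 19; EF_F = 19+12 = 31
ES_G = 3; EF_G = 3+15 = 18
ES_H = max(EF_B=3, EF_E=23, EF_F=31, EF_G=18) = 31; EF_H = 31+8 = 39
Expected project duration μ = 39 days. Critical path: A → D → F → H.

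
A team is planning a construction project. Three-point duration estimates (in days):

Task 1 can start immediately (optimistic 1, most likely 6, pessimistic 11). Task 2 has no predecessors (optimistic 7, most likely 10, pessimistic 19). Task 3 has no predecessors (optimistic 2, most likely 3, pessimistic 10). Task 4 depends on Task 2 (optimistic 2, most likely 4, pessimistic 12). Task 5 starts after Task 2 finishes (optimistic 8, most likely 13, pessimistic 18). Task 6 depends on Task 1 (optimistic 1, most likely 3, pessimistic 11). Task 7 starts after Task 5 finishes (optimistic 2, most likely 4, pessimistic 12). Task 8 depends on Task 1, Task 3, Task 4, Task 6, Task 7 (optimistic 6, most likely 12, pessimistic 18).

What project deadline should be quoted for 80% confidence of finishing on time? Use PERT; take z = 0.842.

44.1 days

te_Task 1 = (1 + 4·6 + 11)/6 = 36/6 = 6; σ²_Task 1 = ((11−1)/6)² = 2.778
te_Task 2 = (7 + 4·10 + 19)/6 = 66/6 = 11; σ²_Task 2 = ((19−7)/6)² = 4.000
te_Task 3 = (2 + 4·3 + 10)/6 = 24/6 = 4; σ²_Task 3 = ((10−2)/6)² = 1.778
te_Task 4 = (2 + 4·4 + 12)/6 = 30/6 = 5; σ²_Task 4 = ((12−2)/6)² = 2.778
te_Task 5 = (8 + 4·13 + 18)/6 = 78/6 = 13; σ²_Task 5 = ((18−8)/6)² = 2.778
te_Task 6 = (1 + 4·3 + 11)/6 = 24/6 = 4; σ²_Task 6 = ((11−1)/6)² = 2.778
te_Task 7 = (2 + 4·4 + 12)/6 = 30/6 = 5; σ²_Task 7 = ((12−2)/6)² = 2.778
te_Task 8 = (6 + 4·12 + 18)/6 = 72/6 = 12; σ²_Task 8 = ((18−6)/6)² = 4.000

Forward pass:
ES_Task 1 = 0; EF_Task 1 = 6
ES_Task 2 = 0; EF_Task 2 = 11
ES_Task 3 = 0; EF_Task 3 = 4
ES_Task 4 = 11; EF_Task 4 = 11+5 = 16
ES_Task 5 = 11; EF_Task 5 = 11+13 = 24
ES_Task 6 = 6; EF_Task 6 = 6+4 = 10
ES_Task 7 = 24; EF_Task 7 = 24+5 = 29
ES_Task 8 = max(EF_Task 1=6, EF_Task 3=4, EF_Task 4=16, EF_Task 6=10, EF_Task 7=29) = 29; EF_Task 8 = 29+12 = 41
Expected project duration μ = 41 days. Critical path: Task 2 → Task 5 → Task 7 → Task 8.

Variance along critical path = 4.000 + 2.778 + 2.778 + 4.000 = 13.556; σ = 3.682 days.
D = μ + z·σ = 41 + 0.842·3.682 = 44.1 days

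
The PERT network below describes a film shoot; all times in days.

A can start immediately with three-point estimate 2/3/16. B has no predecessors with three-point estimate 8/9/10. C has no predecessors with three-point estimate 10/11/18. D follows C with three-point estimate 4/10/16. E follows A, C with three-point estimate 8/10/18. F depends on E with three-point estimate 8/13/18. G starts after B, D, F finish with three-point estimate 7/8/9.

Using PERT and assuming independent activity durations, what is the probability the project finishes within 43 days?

0.357

te_A = (2 + 4·3 + 16)/6 = 30/6 = 5; σ²_A = ((16−2)/6)² = 5.444
te_B = (8 + 4·9 + 10)/6 = 54/6 = 9; σ²_B = ((10−8)/6)² = 0.111
te_C = (10 + 4·11 + 18)/6 = 72/6 = 12; σ²_C = ((18−10)/6)² = 1.778
te_D = (4 + 4·10 + 16)/6 = 60/6 = 10; σ²_D = ((16−4)/6)² = 4.000
te_E = (8 + 4·10 + 18)/6 = 66/6 = 11; σ²_E = ((18−8)/6)² = 2.778
te_F = (8 + 4·13 + 18)/6 = 78/6 = 13; σ²_F = ((18−8)/6)² = 2.778
te_G = (7 + 4·8 + 9)/6 = 48/6 = 8; σ²_G = ((9−7)/6)² = 0.111

Forward pass:
ES_A = 0; EF_A = 5
ES_B = 0; EF_B = 9
ES_C = 0; EF_C = 12
ES_D = 12; EF_D = 12+10 = 22
ES_E = max(EF_A=5, EF_C=12) = 12; EF_E = 12+11 = 23
ES_F = 23; EF_F = 23+13 = 36
ES_G = max(EF_B=9, EF_D=22, EF_F=36) = 36; EF_G = 36+8 = 44
Expected project duration μ = 44 days. Critical path: C → E → F → G.

Variance along critical path = 1.778 + 2.778 + 2.778 + 0.111 = 7.444; σ = √7.444 = 2.728 days.
Z = (43 − 44) / 2.728 = -0.367
P(T ≤ 43) = Φ(-0.367) ≈ 0.357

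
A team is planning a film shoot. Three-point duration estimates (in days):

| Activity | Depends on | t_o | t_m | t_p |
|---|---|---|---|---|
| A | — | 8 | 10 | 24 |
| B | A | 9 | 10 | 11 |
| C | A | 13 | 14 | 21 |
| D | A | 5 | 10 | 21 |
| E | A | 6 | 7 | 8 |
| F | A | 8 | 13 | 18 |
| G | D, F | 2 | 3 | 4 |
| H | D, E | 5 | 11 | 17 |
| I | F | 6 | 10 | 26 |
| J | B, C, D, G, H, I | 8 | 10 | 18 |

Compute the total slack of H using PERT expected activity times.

3 days

te_A = (8 + 4·10 + 24)/6 = 72/6 = 12
te_B = (9 + 4·10 + 11)/6 = 60/6 = 10
te_C = (13 + 4·14 + 21)/6 = 90/6 = 15
te_D = (5 + 4·10 + 21)/6 = 66/6 = 11
te_E = (6 + 4·7 + 8)/6 = 42/6 = 7
te_F = (8 + 4·13 + 18)/6 = 78/6 = 13
te_G = (2 + 4·3 + 4)/6 = 18/6 = 3
te_H = (5 + 4·11 + 17)/6 = 66/6 = 11
te_I = (6 + 4·10 + 26)/6 = 72/6 = 12
te_J = (8 + 4·10 + 18)/6 = 66/6 = 11

Forward pass:
ES_A = 0; EF_A = 12
ES_B = 12; EF_B = 12+10 = 22
ES_C = 12; EF_C = 12+15 = 27
ES_D = 12; EF_D = 12+11 = 23
ES_E = 12; EF_E = 12+7 = 19
ES_F = 12; EF_F = 12+13 = 25
ES_G = max(EF_D=23, EF_F=25) = 25; EF_G = 25+3 = 28
ES_H = max(EF_D=23, EF_E=19) = 23; EF_H = 23+11 = 34
ES_I = 25; EF_I = 25+12 = 37
ES_J = max(EF_B=22, EF_C=27, EF_D=23, EF_G=28, EF_H=34, EF_I=37) = 37; EF_J = 37+11 = 48
Expected project duration μ = 48 days. Critical path: A → F → I → J.

Backward pass:
LF_J = 48; LS_J = 48−11 = 37
LF_I = LS_J = 37; LS_I = 37−12 = 25
LF_H = LS_J = 37; LS_H = 37−11 = 26
LF_G = LS_J = 37; LS_G = 37−3 = 34
LF_F = min(LS_G=34, LS_I=25) = 25; LS_F = 25−13 = 12
LF_E = LS_H = 26; LS_E = 26−7 = 19
LF_D = min(LS_G=34, LS_H=26, LS_J=37) = 26; LS_D = 26−11 = 15
LF_C = LS_J = 37; LS_C = 37−15 = 22
LF_B = LS_J = 37; LS_B = 37−10 = 27
LF_A = min(LS_B=27, LS_C=22, LS_D=15, LS_E=19, LS_F=12) = 12; LS_A = 12−12 = 0
Slack_H = LS_H − ES_H = 26 − 23 = 3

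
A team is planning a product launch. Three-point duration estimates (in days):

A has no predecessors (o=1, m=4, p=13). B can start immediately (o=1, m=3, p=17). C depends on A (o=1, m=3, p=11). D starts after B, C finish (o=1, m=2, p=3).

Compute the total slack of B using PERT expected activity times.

4 days

te_A = (1 + 4·4 + 13)/6 = 30/6 = 5
te_B = (1 + 4·3 + 17)/6 = 30/6 = 5
te_C = (1 + 4·3 + 11)/6 = 24/6 = 4
te_D = (1 + 4·2 + 3)/6 = 12/6 = 2

Forward pass:
ES_A = 0; EF_A = 5
ES_B = 0; EF_B = 5
ES_C = 5; EF_C = 5+4 = 9
ES_D = max(EF_B=5, EF_C=9) = 9; EF_D = 9+2 = 11
Expected project duration μ = 11 days. Critical path: A → C → D.

Backward pass:
LF_D = 11; LS_D = 11−2 = 9
LF_C = LS_D = 9; LS_C = 9−4 = 5
LF_B = LS_D = 9; LS_B = 9−5 = 4
LF_A = LS_C = 5; LS_A = 5−5 = 0
Slack_B = LS_B − ES_B = 4 − 0 = 4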